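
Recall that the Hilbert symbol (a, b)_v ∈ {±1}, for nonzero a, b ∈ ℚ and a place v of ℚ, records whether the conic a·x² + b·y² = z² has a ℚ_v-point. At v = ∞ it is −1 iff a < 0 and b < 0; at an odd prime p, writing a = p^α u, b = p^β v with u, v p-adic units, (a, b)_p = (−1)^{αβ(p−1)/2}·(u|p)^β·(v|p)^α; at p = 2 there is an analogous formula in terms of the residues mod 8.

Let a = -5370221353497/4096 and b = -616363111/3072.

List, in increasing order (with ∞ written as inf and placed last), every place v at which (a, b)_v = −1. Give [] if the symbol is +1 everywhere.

(a, b) ≡ (-33, -93) mod (ℚ^×)²; places V = {2, 3, 7, 11, 13, 31, ∞}.
(a,b)_3: α=1, u≡1; β=-1, v≡2 (mod 3); (1|3)=+1, (2|3)=-1; sign (−1)^1·+1^-1·-1^1 = +1.
(a,b)_13: α=4, u≡7; β=2, v≡11 (mod 13); (7|13)=-1, (11|13)=-1; sign (−1)^0·-1^2·-1^4 = +1.
(a,b)_7: α=2, u≡1; β=6, v≡3 (mod 7); (1|7)=+1, (3|7)=-1; sign (−1)^0·+1^6·-1^2 = +1.
(a,b)_∞: sgn(-33)=−, sgn(-93)=−, so -1.
(a,b)_2: α=-12, β=-10; u≡7, v≡3 (mod 8); ε(u)ε(v)=1·1, αω(v)=-12·1, βω(u)=-10·0; sum ≡ 1  ⇒  -1.
(a,b)_11: α=3, u≡2; β=0, v≡7 (mod 11); (2|11)=-1, (7|11)=-1; sign (−1)^0·-1^0·-1^3 = -1.
(a,b)_31: α=2, u≡22; β=1, v≡2 (mod 31); (22|31)=-1, (2|31)=+1; sign (−1)^0·-1^1·+1^2 = -1.
|Ram(-33, -93)| = 4, even; anisotropic at {2, 11, 31, ∞}.

[2, 11, 31, inf]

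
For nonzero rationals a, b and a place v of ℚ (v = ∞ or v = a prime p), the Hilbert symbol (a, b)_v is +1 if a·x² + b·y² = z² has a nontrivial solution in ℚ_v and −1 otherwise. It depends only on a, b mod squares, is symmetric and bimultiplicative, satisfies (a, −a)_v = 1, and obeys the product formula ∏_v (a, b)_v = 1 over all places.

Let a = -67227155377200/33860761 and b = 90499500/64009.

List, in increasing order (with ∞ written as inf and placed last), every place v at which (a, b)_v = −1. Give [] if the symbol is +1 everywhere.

[5, 17]

(a, b) ≡ (-3, 595) mod (ℚ^×)²; places V = {2, 3, 5, 7, 11, 13, 17, 23, ∞}.
(a,b)_17: α=4, u≡10; β=1, v≡13 (mod 17); (10|17)=-1, (13|17)=+1; sign (−1)^0·-1^1·+1^4 = -1.
(a,b)_∞: sgn(-3)=−, sgn(595)=+, so +1.
(a,b)_23: α=-4, u≡5; β=-2, v≡11 (mod 23); (5|23)=-1, (11|23)=-1; sign (−1)^0·-1^-2·-1^-4 = +1.
(a,b)_2: α=4, β=2; u≡5, v≡3 (mod 8); ε(u)ε(v)=0·1, αω(v)=4·1, βω(u)=2·1; sum ≡ 0  ⇒  +1.
(a,b)_7: α=2, u≡2; β=1, v≡4 (mod 7); (2|7)=+1, (4|7)=+1; sign (−1)^0·+1^1·+1^2 = +1.
(a,b)_3: α=5, u≡2; β=2, v≡1 (mod 3); (2|3)=-1, (1|3)=+1; sign (−1)^0·-1^2·+1^5 = +1.
(a,b)_13: α=2, u≡1; β=2, v≡3 (mod 13); (1|13)=+1, (3|13)=+1; sign (−1)^0·+1^2·+1^2 = +1.
(a,b)_5: α=2, u≡2; β=3, v≡4 (mod 5); (2|5)=-1, (4|5)=+1; sign (−1)^0·-1^3·+1^2 = -1.
(a,b)_11: α=-2, u≡6; β=-2, v≡3 (mod 11); (6|11)=-1, (3|11)=+1; sign (−1)^0·-1^-2·+1^-2 = +1.
|Ram(-3, 595)| = 2, even; anisotropic at {5, 17}.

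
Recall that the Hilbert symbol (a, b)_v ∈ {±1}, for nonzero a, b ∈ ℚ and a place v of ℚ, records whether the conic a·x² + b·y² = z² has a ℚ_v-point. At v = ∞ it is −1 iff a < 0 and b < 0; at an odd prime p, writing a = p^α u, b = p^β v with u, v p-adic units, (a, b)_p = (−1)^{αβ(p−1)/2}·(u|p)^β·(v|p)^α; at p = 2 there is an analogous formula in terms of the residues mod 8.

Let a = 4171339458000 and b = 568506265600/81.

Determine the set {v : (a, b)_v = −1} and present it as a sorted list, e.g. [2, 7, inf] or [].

[13, 19]

Mod squares: a ≡ 1045, b ≡ 91. Check v ∈ {∞, 2, 3, 5, 7, 11, 13, 19}.
v=5: a=5^3·(≡4), b=5^2·(≡4) mod 5; (4|5)=+1, (4|5)=+1; (−1)^{3·2·2}·(+1)^2·(+1)^3 = +1.
v=13: a=13^2·(≡7), b=13^3·(≡7) mod 13; (7|13)=-1, (7|13)=-1; (−1)^{2·3·6}·(-1)^3·(-1)^2 = -1.
v=2: v_2(a)=4, v_2(b)=12; units ≡ 5, 3 (mod 8); ε·ε+αω+βω = 0·1+4·1+12·1 ≡ 0  ⇒  (a,b)_2 = +1.
v=19: a=19^1·(≡7), b=19^2·(≡3) mod 19; (7|19)=+1, (3|19)=-1; (−1)^{1·2·9}·(+1)^2·(-1)^1 = -1.
v=3: a=3^10·(≡1), b=3^-4·(≡1) mod 3; (1|3)=+1, (1|3)=+1; (−1)^{10·-4·1}·(+1)^-4·(+1)^10 = +1.
v=7: a=7^0·(≡1), b=7^1·(≡3) mod 7; (1|7)=+1, (3|7)=-1; (−1)^{0·1·3}·(+1)^1·(-1)^0 = +1.
v=∞: 1045 > 0 and 91 > 0  ⇒  (a,b)_∞ = +1.
v=11: a=11^1·(≡2), b=11^0·(≡5) mod 11; (2|11)=-1, (5|11)=+1; (−1)^{1·0·5}·(-1)^0·(+1)^1 = +1.
|Ram(1045, 91)| = 2, even; anisotropic at {13, 19}.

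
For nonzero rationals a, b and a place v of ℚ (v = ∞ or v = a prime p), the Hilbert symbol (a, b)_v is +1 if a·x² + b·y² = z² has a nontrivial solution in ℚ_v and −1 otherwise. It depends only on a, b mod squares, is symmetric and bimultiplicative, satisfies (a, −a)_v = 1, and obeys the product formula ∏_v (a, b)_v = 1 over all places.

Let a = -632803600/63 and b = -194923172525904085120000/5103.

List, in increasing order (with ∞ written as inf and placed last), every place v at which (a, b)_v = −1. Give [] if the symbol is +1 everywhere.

[13, 23, 37, inf]

(a, b) ≡ (-65527, -851851) mod (ℚ^×)²; places V = {2, 3, 5, 7, 11, 13, 23, 37, ∞}.
(a,b)_5: α=2, u≡2; β=4, v≡1 (mod 5); (2|5)=-1, (1|5)=+1; sign (−1)^0·-1^4·+1^2 = +1.
(a,b)_2: α=4, β=10; u≡1, v≡5 (mod 8); ε(u)ε(v)=0·0, αω(v)=4·1, βω(u)=10·0; sum ≡ 0  ⇒  +1.
(a,b)_37: α=1, u≡23; β=3, v≡30 (mod 37); (23|37)=-1, (30|37)=+1; sign (−1)^0·-1^3·+1^1 = -1.
(a,b)_11: α=1, u≡3; β=3, v≡7 (mod 11); (3|11)=+1, (7|11)=-1; sign (−1)^1·+1^3·-1^1 = +1.
(a,b)_13: α=2, u≡5; β=5, v≡6 (mod 13); (5|13)=-1, (6|13)=-1; sign (−1)^0·-1^5·-1^2 = -1.
(a,b)_∞: sgn(-65527)=−, sgn(-851851)=−, so -1.
(a,b)_3: α=-2, u≡2; β=-6, v≡2 (mod 3); (2|3)=-1, (2|3)=-1; sign (−1)^0·-1^-6·-1^-2 = +1.
(a,b)_23: α=1, u≡8; β=3, v≡13 (mod 23); (8|23)=+1, (13|23)=+1; sign (−1)^1·+1^3·+1^1 = -1.
(a,b)_7: α=-1, u≡6; β=-1, v≡4 (mod 7); (6|7)=-1, (4|7)=+1; sign (−1)^1·-1^-1·+1^-1 = +1.
Ram(-65527, -851851) = {13, 23, 37, ∞}; no ℚ_13-point on the conic.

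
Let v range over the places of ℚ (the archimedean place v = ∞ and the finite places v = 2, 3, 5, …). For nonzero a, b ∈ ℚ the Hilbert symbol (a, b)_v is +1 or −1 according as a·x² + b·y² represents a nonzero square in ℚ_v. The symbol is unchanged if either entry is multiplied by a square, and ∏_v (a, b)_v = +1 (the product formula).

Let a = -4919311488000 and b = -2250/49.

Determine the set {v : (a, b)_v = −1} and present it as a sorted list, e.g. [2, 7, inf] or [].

[3, 5, 17, inf]

Mod squares: a ≡ -23205, b ≡ -10. Check v ∈ {∞, 2, 3, 5, 7, 13, 17}.
v=∞: -23205 < 0 and -10 < 0  ⇒  (a,b)_∞ = -1.
v=5: a=5^3·(≡1), b=5^3·(≡3) mod 5; (1|5)=+1, (3|5)=-1; (−1)^{3·3·2}·(+1)^3·(-1)^3 = -1.
v=17: a=17^1·(≡3), b=17^0·(≡3) mod 17; (3|17)=-1, (3|17)=-1; (−1)^{1·0·8}·(-1)^0·(-1)^1 = -1.
v=13: a=13^3·(≡10), b=13^0·(≡9) mod 13; (10|13)=+1, (9|13)=+1; (−1)^{3·0·6}·(+1)^0·(+1)^3 = +1.
v=3: a=3^1·(≡2), b=3^2·(≡2) mod 3; (2|3)=-1, (2|3)=-1; (−1)^{1·2·1}·(-1)^2·(-1)^1 = -1.
v=7: a=7^3·(≡3), b=7^-2·(≡4) mod 7; (3|7)=-1, (4|7)=+1; (−1)^{3·-2·3}·(-1)^-2·(+1)^3 = +1.
v=2: v_2(a)=10, v_2(b)=1; units ≡ 3, 3 (mod 8); ε·ε+αω+βω = 1·1+10·1+1·1 ≡ 0  ⇒  (a,b)_2 = +1.
Ram(-23205, -10) = {3, 5, 17, ∞}; no ℚ_3-point on the conic.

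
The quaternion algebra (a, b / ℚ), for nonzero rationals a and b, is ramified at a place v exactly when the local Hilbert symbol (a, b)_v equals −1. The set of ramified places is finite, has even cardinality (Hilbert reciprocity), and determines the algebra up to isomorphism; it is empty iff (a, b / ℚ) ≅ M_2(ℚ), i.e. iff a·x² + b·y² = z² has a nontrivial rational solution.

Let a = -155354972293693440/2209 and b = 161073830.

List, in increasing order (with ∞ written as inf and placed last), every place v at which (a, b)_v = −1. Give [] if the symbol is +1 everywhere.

[2, 5, 19, 31]

(a, b) ≡ (-410, 161073830) mod (ℚ^×)²; places V = {2, 3, 5, 19, 23, 29, 31, 41, 47, ∞}.
(a,b)_47: α=-2, u≡30; β=0, v≡36 (mod 47); (30|47)=-1, (36|47)=+1; sign (−1)^0·-1^0·+1^-2 = +1.
(a,b)_∞: sgn(-410)=−, sgn(161073830)=+, so +1.
(a,b)_29: α=2, u≡20; β=1, v≡16 (mod 29); (20|29)=+1, (16|29)=+1; sign (−1)^0·+1^1·+1^2 = +1.
(a,b)_3: α=2, u≡1; β=0, v≡2 (mod 3); (1|3)=+1, (2|3)=-1; sign (−1)^0·+1^0·-1^2 = +1.
(a,b)_5: α=1, u≡3; β=1, v≡1 (mod 5); (3|5)=-1, (1|5)=+1; sign (−1)^0·-1^1·+1^1 = -1.
(a,b)_19: α=2, u≡12; β=1, v≡17 (mod 19); (12|19)=-1, (17|19)=+1; sign (−1)^0·-1^1·+1^2 = -1.
(a,b)_2: α=19, β=1; u≡3, v≡3 (mod 8); ε(u)ε(v)=1·1, αω(v)=19·1, βω(u)=1·1; sum ≡ 1  ⇒  -1.
(a,b)_31: α=0, u≡26; β=1, v≡20 (mod 31); (26|31)=-1, (20|31)=+1; sign (−1)^0·-1^1·+1^0 = -1.
(a,b)_41: α=1, u≡31; β=1, v≡10 (mod 41); (31|41)=+1, (10|41)=+1; sign (−1)^0·+1^1·+1^1 = +1.
(a,b)_23: α=2, u≡8; β=1, v≡9 (mod 23); (8|23)=+1, (9|23)=+1; sign (−1)^0·+1^1·+1^2 = +1.
Ram(-410, 161073830) = {2, 5, 19, 31}; no ℚ_2-point on the conic.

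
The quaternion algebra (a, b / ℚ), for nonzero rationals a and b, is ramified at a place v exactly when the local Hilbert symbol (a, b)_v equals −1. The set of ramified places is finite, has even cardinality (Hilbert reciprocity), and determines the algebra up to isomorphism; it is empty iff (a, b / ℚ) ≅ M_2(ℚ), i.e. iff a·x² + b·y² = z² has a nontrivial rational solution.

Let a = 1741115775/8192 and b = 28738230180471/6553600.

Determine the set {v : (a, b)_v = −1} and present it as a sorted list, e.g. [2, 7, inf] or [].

[2, 17, 29, 31]

Mod squares: a ≡ 2958, b ≡ 31. Check v ∈ {∞, 2, 3, 5, 7, 17, 29, 31}.
v=5: a=5^2·(≡3), b=5^-2·(≡4) mod 5; (3|5)=-1, (4|5)=+1; (−1)^{2·-2·2}·(-1)^-2·(+1)^2 = +1.
v=17: a=17^1·(≡8), b=17^2·(≡14) mod 17; (8|17)=+1, (14|17)=-1; (−1)^{1·2·8}·(+1)^2·(-1)^1 = -1.
v=∞: 2958 > 0 and 31 > 0  ⇒  (a,b)_∞ = +1.
v=3: a=3^1·(≡2), b=3^4·(≡1) mod 3; (2|3)=-1, (1|3)=+1; (−1)^{1·4·1}·(-1)^4·(+1)^1 = +1.
v=2: v_2(a)=-13, v_2(b)=-18; units ≡ 7, 7 (mod 8); ε·ε+αω+βω = 1·1+-13·0+-18·0 ≡ 1  ⇒  (a,b)_2 = -1.
v=29: a=29^1·(≡15), b=29^2·(≡15) mod 29; (15|29)=-1, (15|29)=-1; (−1)^{1·2·14}·(-1)^2·(-1)^1 = -1.
v=31: a=31^2·(≡13), b=31^3·(≡25) mod 31; (13|31)=-1, (25|31)=+1; (−1)^{2·3·15}·(-1)^3·(+1)^2 = -1.
v=7: a=7^2·(≡1), b=7^2·(≡5) mod 7; (1|7)=+1, (5|7)=-1; (−1)^{2·2·3}·(+1)^2·(-1)^2 = +1.
(2958, 31 / ℚ) ramifies at {2, 17, 29, 31}: a division algebra.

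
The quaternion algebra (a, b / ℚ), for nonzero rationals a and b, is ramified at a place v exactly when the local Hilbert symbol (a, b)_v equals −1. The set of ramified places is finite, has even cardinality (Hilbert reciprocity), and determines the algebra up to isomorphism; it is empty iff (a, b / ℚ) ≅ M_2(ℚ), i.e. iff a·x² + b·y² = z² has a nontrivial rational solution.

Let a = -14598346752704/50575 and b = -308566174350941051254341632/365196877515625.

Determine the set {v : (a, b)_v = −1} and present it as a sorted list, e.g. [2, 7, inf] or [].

[2, inf]

Mod squares: a ≡ -77, b ≡ -182. Check v ∈ {∞, 2, 5, 7, 11, 13, 17, 19, 23, 53}.
v=2: v_2(a)=6, v_2(b)=17; units ≡ 3, 5 (mod 8); ε·ε+αω+βω = 1·0+6·1+17·1 ≡ 1  ⇒  (a,b)_2 = -1.
v=19: a=19^2·(≡14), b=19^4·(≡15) mod 19; (14|19)=-1, (15|19)=-1; (−1)^{2·4·9}·(-1)^4·(-1)^2 = +1.
v=7: a=7^-1·(≡6), b=7^1·(≡1) mod 7; (6|7)=-1, (1|7)=+1; (−1)^{-1·1·3}·(-1)^1·(+1)^-1 = +1.
v=13: a=13^2·(≡10), b=13^7·(≡3) mod 13; (10|13)=+1, (3|13)=+1; (−1)^{2·7·6}·(+1)^7·(+1)^2 = +1.
v=11: a=11^3·(≡3), b=11^4·(≡1) mod 11; (3|11)=+1, (1|11)=+1; (−1)^{3·4·5}·(+1)^4·(+1)^3 = +1.
v=∞: -77 < 0 and -182 < 0  ⇒  (a,b)_∞ = -1.
v=53: a=53^2·(≡47), b=53^2·(≡33) mod 53; (47|53)=+1, (33|53)=-1; (−1)^{2·2·26}·(+1)^2·(-1)^2 = +1.
v=5: a=5^-2·(≡2), b=5^-6·(≡3) mod 5; (2|5)=-1, (3|5)=-1; (−1)^{-2·-6·2}·(-1)^-6·(-1)^-2 = +1.
v=17: a=17^-2·(≡4), b=17^-4·(≡10) mod 17; (4|17)=+1, (10|17)=-1; (−1)^{-2·-4·8}·(+1)^-4·(-1)^-2 = +1.
v=23: a=23^0·(≡5), b=23^-4·(≡12) mod 23; (5|23)=-1, (12|23)=+1; (−1)^{0·-4·11}·(-1)^-4·(+1)^0 = +1.
Ram(-77, -182) = {2, ∞}; no ℚ_2-point on the conic.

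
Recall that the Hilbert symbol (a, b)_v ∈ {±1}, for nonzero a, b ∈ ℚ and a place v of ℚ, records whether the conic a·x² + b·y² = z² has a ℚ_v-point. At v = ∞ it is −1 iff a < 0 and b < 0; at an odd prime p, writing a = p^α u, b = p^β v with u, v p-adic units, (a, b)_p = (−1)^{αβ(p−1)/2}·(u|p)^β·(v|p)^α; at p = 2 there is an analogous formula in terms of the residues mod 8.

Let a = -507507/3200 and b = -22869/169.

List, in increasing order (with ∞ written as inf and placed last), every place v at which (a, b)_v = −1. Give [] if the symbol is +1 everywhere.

Mod squares: a ≡ -6006, b ≡ -21. Check v ∈ {∞, 2, 3, 5, 7, 11, 13}.
v=13: a=13^3·(≡8), b=13^-2·(≡11) mod 13; (8|13)=-1, (11|13)=-1; (−1)^{3·-2·6}·(-1)^-2·(-1)^3 = -1.
v=5: a=5^-2·(≡1), b=5^0·(≡4) mod 5; (1|5)=+1, (4|5)=+1; (−1)^{-2·0·2}·(+1)^0·(+1)^-2 = +1.
v=∞: -6006 < 0 and -21 < 0  ⇒  (a,b)_∞ = -1.
v=7: a=7^1·(≡5), b=7^1·(≡2) mod 7; (5|7)=-1, (2|7)=+1; (−1)^{1·1·3}·(-1)^1·(+1)^1 = +1.
v=11: a=11^1·(≡3), b=11^2·(≡5) mod 11; (3|11)=+1, (5|11)=+1; (−1)^{1·2·5}·(+1)^2·(+1)^1 = +1.
v=3: a=3^1·(≡2), b=3^3·(≡2) mod 3; (2|3)=-1, (2|3)=-1; (−1)^{1·3·1}·(-1)^3·(-1)^1 = -1.
v=2: v_2(a)=-7, v_2(b)=0; units ≡ 5, 3 (mod 8); ε·ε+αω+βω = 0·1+-7·1+0·1 ≡ 1  ⇒  (a,b)_2 = -1.
Ram(-6006, -21) = {2, 3, 13, ∞}; no ℚ_2-point on the conic.

[2, 3, 13, inf]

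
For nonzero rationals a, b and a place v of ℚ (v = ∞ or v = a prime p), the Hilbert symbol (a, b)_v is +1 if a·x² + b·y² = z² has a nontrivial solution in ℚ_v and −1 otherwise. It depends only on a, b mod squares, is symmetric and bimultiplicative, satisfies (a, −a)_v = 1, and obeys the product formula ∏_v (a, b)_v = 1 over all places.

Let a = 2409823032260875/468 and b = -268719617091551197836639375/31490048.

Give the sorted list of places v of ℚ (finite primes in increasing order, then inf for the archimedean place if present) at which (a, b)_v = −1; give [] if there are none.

(a, b) ≡ (95095, -14) mod (ℚ^×)²; places V = {2, 3, 5, 7, 11, 13, 17, 19, 23, 31, ∞}.
(a,b)_7: α=3, u≡3; β=5, v≡6 (mod 7); (3|7)=-1, (6|7)=-1; sign (−1)^1·-1^5·-1^3 = -1.
(a,b)_3: α=-2, u≡1; β=4, v≡1 (mod 3); (1|3)=+1, (1|3)=+1; sign (−1)^0·+1^4·+1^-2 = +1.
(a,b)_19: α=1, u≡15; β=2, v≡6 (mod 19); (15|19)=-1, (6|19)=+1; sign (−1)^0·-1^2·+1^1 = +1.
(a,b)_11: α=1, u≡6; β=2, v≡7 (mod 11); (6|11)=-1, (7|11)=-1; sign (−1)^0·-1^2·-1^1 = -1.
(a,b)_31: α=2, u≡20; β=-2, v≡13 (mod 31); (20|31)=+1, (13|31)=-1; sign (−1)^0·+1^-2·-1^2 = +1.
(a,b)_5: α=3, u≡4; β=4, v≡4 (mod 5); (4|5)=+1, (4|5)=+1; sign (−1)^0·+1^4·+1^3 = +1.
(a,b)_23: α=4, u≡2; β=6, v≡2 (mod 23); (2|23)=+1, (2|23)=+1; sign (−1)^0·+1^6·+1^4 = +1.
(a,b)_2: α=-2, β=-15; u≡7, v≡1 (mod 8); ε(u)ε(v)=1·0, αω(v)=-2·0, βω(u)=-15·0; sum ≡ 0  ⇒  +1.
(a,b)_17: α=0, u≡3; β=2, v≡6 (mod 17); (3|17)=-1, (6|17)=-1; sign (−1)^0·-1^2·-1^0 = +1.
(a,b)_∞: sgn(95095)=+, sgn(-14)=−, so +1.
(a,b)_13: α=-1, u≡1; β=2, v≡1 (mod 13); (1|13)=+1, (1|13)=+1; sign (−1)^0·+1^2·+1^-1 = +1.
Ram(95095, -14) = {7, 11}; no ℚ_7-point on the conic.

[7, 11]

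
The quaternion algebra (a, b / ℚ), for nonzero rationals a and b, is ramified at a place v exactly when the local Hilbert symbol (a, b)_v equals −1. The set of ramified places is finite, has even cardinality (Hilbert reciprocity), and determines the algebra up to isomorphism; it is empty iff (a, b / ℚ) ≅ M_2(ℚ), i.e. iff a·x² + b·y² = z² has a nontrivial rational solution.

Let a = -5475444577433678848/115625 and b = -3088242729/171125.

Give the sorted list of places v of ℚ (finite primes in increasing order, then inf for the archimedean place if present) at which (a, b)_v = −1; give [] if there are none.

Mod squares: a ≡ -80925845, b ≡ -16445. Check v ∈ {∞, 2, 3, 5, 7, 11, 13, 17, 19, 23, 37}.
v=5: a=5^-5·(≡1), b=5^-3·(≡4) mod 5; (1|5)=+1, (4|5)=+1; (−1)^{-5·-3·2}·(+1)^-3·(+1)^-5 = +1.
v=∞: -80925845 < 0 and -16445 < 0  ⇒  (a,b)_∞ = -1.
v=19: a=19^3·(≡13), b=19^2·(≡9) mod 19; (13|19)=-1, (9|19)=+1; (−1)^{3·2·9}·(-1)^2·(+1)^3 = +1.
v=17: a=17^0·(≡10), b=17^2·(≡6) mod 17; (10|17)=-1, (6|17)=-1; (−1)^{0·2·8}·(-1)^2·(-1)^0 = +1.
v=13: a=13^1·(≡2), b=13^1·(≡3) mod 13; (2|13)=-1, (3|13)=+1; (−1)^{1·1·6}·(-1)^1·(+1)^1 = -1.
v=2: v_2(a)=10, v_2(b)=0; units ≡ 3, 3 (mod 8); ε·ε+αω+βω = 1·1+10·1+0·1 ≡ 1  ⇒  (a,b)_2 = -1.
v=3: a=3^0·(≡1), b=3^2·(≡1) mod 3; (1|3)=+1, (1|3)=+1; (−1)^{0·2·1}·(+1)^2·(+1)^0 = +1.
v=11: a=11^3·(≡1), b=11^1·(≡1) mod 11; (1|11)=+1, (1|11)=+1; (−1)^{3·1·5}·(+1)^1·(+1)^3 = -1.
v=23: a=23^5·(≡1), b=23^1·(≡14) mod 23; (1|23)=+1, (14|23)=-1; (−1)^{5·1·11}·(+1)^1·(-1)^5 = +1.
v=7: a=7^1·(≡1), b=7^0·(≡3) mod 7; (1|7)=+1, (3|7)=-1; (−1)^{1·0·3}·(+1)^0·(-1)^1 = -1.
v=37: a=37^-1·(≡25), b=37^-2·(≡14) mod 37; (25|37)=+1, (14|37)=-1; (−1)^{-1·-2·18}·(+1)^-2·(-1)^-1 = -1.
|Ram(-80925845, -16445)| = 6, even; anisotropic at {2, 7, 11, 13, 37, ∞}.

[2, 7, 11, 13, 37, inf]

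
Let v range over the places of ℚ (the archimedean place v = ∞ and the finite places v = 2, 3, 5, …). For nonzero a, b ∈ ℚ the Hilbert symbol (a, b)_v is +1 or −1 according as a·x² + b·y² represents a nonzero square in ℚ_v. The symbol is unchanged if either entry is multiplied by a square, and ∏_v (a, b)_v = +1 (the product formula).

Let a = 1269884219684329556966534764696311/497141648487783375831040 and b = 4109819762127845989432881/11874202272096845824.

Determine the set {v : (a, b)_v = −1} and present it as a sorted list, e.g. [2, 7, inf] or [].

[11, 17]

(a, b) ≡ (14790, 286) mod (ℚ^×)²; places V = {2, 3, 5, 7, 11, 13, 17, 23, 29, 41, 43, ∞}.
(a,b)_23: α=0, u≡6; β=-2, v≡19 (mod 23); (6|23)=+1, (19|23)=-1; sign (−1)^0·+1^-2·-1^0 = +1.
(a,b)_17: α=3, u≡10; β=2, v≡7 (mod 17); (10|17)=-1, (7|17)=-1; sign (−1)^0·-1^2·-1^3 = -1.
(a,b)_3: α=1, u≡1; β=6, v≡1 (mod 3); (1|3)=+1, (1|3)=+1; sign (−1)^0·+1^6·+1^1 = +1.
(a,b)_29: α=3, u≡2; β=2, v≡20 (mod 29); (2|29)=-1, (20|29)=+1; sign (−1)^0·-1^2·+1^3 = +1.
(a,b)_13: α=-4, u≡1; β=-3, v≡3 (mod 13); (1|13)=+1, (3|13)=+1; sign (−1)^0·+1^-3·+1^-4 = +1.
(a,b)_∞: sgn(14790)=+, sgn(286)=+, so +1.
(a,b)_41: α=6, u≡29; β=4, v≡9 (mod 41); (29|41)=-1, (9|41)=+1; sign (−1)^0·-1^4·+1^6 = +1.
(a,b)_43: α=6, u≡23; β=4, v≡34 (mod 43); (23|43)=+1, (34|43)=-1; sign (−1)^0·+1^4·-1^6 = +1.
(a,b)_5: α=-1, u≡2; β=0, v≡4 (mod 5); (2|5)=-1, (4|5)=+1; sign (−1)^0·-1^0·+1^-1 = +1.
(a,b)_11: α=-10, u≡2; β=-7, v≡3 (mod 11); (2|11)=-1, (3|11)=+1; sign (−1)^0·-1^-7·+1^-10 = -1.
(a,b)_2: α=-27, β=-19; u≡3, v≡7 (mod 8); ε(u)ε(v)=1·1, αω(v)=-27·0, βω(u)=-19·1; sum ≡ 0  ⇒  +1.
(a,b)_7: α=6, u≡3; β=4, v≡3 (mod 7); (3|7)=-1, (3|7)=-1; sign (−1)^0·-1^4·-1^6 = +1.
(14790, 286 / ℚ) ramifies at {11, 17}: a division algebra.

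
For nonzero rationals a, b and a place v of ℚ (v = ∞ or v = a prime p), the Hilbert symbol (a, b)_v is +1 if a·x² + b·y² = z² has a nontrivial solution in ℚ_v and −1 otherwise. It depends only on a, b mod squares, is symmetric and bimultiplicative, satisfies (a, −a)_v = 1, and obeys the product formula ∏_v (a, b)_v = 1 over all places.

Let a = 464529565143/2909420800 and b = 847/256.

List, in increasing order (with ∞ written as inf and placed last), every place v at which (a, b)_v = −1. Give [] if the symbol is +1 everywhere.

(a, b) ≡ (91, 7) mod (ℚ^×)²; places V = {2, 3, 5, 7, 11, 13, 17, 29, 47, ∞}.
(a,b)_17: α=-2, u≡12; β=0, v≡14 (mod 17); (12|17)=-1, (14|17)=-1; sign (−1)^0·-1^0·-1^-2 = +1.
(a,b)_7: α=3, u≡3; β=1, v≡4 (mod 7); (3|7)=-1, (4|7)=+1; sign (−1)^1·-1^1·+1^3 = +1.
(a,b)_11: α=-2, u≡5; β=2, v≡6 (mod 11); (5|11)=+1, (6|11)=-1; sign (−1)^0·+1^2·-1^-2 = +1.
(a,b)_13: α=-1, u≡8; β=0, v≡6 (mod 13); (8|13)=-1, (6|13)=-1; sign (−1)^0·-1^0·-1^-1 = -1.
(a,b)_2: α=-8, β=-8; u≡3, v≡7 (mod 8); ε(u)ε(v)=1·1, αω(v)=-8·0, βω(u)=-8·1; sum ≡ 1  ⇒  -1.
(a,b)_29: α=2, u≡9; β=0, v≡22 (mod 29); (9|29)=+1, (22|29)=+1; sign (−1)^0·+1^0·+1^2 = +1.
(a,b)_∞: sgn(91)=+, sgn(7)=+, so +1.
(a,b)_3: α=6, u≡1; β=0, v≡1 (mod 3); (1|3)=+1, (1|3)=+1; sign (−1)^0·+1^0·+1^6 = +1.
(a,b)_5: α=-2, u≡4; β=0, v≡2 (mod 5); (4|5)=+1, (2|5)=-1; sign (−1)^0·+1^0·-1^-2 = +1.
(a,b)_47: α=2, u≡20; β=0, v≡9 (mod 47); (20|47)=-1, (9|47)=+1; sign (−1)^0·-1^0·+1^2 = +1.
(91, 7 / ℚ) ramifies at {2, 13}: a division algebra.

[2, 13]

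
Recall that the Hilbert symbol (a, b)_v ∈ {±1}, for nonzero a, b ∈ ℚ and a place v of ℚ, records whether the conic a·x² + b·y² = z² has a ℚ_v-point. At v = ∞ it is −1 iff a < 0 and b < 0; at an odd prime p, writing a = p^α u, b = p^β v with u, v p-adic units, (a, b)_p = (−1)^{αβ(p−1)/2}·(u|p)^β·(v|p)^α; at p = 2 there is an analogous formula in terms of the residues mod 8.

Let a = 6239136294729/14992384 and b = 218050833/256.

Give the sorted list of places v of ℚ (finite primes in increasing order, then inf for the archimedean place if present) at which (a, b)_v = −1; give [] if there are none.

[17, 41]

(a, b) ≡ (625209, 36777) mod (ℚ^×)²; places V = {2, 3, 7, 11, 13, 17, 23, 41, ∞}.
(a,b)_7: α=0, u≡2; β=2, v≡3 (mod 7); (2|7)=+1, (3|7)=-1; sign (−1)^0·+1^2·-1^0 = +1.
(a,b)_23: α=1, u≡20; β=1, v≡3 (mod 23); (20|23)=-1, (3|23)=+1; sign (−1)^1·-1^1·+1^1 = +1.
(a,b)_17: α=1, u≡14; β=0, v≡10 (mod 17); (14|17)=-1, (10|17)=-1; sign (−1)^0·-1^0·-1^1 = -1.
(a,b)_41: α=1, u≡3; β=1, v≡8 (mod 41); (3|41)=-1, (8|41)=+1; sign (−1)^0·-1^1·+1^1 = -1.
(a,b)_3: α=11, u≡2; β=1, v≡1 (mod 3); (2|3)=-1, (1|3)=+1; sign (−1)^1·-1^1·+1^11 = +1.
(a,b)_13: α=3, u≡11; β=1, v≡11 (mod 13); (11|13)=-1, (11|13)=-1; sign (−1)^0·-1^1·-1^3 = +1.
(a,b)_11: α=-4, u≡8; β=2, v≡3 (mod 11); (8|11)=-1, (3|11)=+1; sign (−1)^0·-1^2·+1^-4 = +1.
(a,b)_2: α=-10, β=-8; u≡1, v≡1 (mod 8); ε(u)ε(v)=0·0, αω(v)=-10·0, βω(u)=-8·0; sum ≡ 0  ⇒  +1.
(a,b)_∞: sgn(625209)=+, sgn(36777)=+, so +1.
(625209, 36777 / ℚ) ramifies at {17, 41}: a division algebra.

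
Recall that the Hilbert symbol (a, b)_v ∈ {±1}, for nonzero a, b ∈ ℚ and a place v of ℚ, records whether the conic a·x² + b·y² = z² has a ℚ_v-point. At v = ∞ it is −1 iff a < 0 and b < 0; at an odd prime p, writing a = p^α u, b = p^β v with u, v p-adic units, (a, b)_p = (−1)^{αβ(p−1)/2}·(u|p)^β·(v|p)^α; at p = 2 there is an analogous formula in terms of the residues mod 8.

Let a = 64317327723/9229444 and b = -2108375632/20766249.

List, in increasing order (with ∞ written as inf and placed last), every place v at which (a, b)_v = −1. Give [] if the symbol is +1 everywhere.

(a, b) ≡ (3, -493) mod (ℚ^×)²; places V = {2, 3, 7, 11, 17, 29, 31, 47, ∞}.
(a,b)_47: α=0, u≡9; β=2, v≡7 (mod 47); (9|47)=+1, (7|47)=+1; sign (−1)^0·+1^2·+1^0 = +1.
(a,b)_∞: sgn(3)=+, sgn(-493)=−, so +1.
(a,b)_2: α=-2, β=4; u≡3, v≡3 (mod 8); ε(u)ε(v)=1·1, αω(v)=-2·1, βω(u)=4·1; sum ≡ 1  ⇒  -1.
(a,b)_7: α=-4, u≡5; β=-4, v≡2 (mod 7); (5|7)=-1, (2|7)=+1; sign (−1)^0·-1^-4·+1^-4 = +1.
(a,b)_3: α=7, u≡1; β=-2, v≡2 (mod 3); (1|3)=+1, (2|3)=-1; sign (−1)^0·+1^-2·-1^7 = -1.
(a,b)_29: α=2, u≡26; β=1, v≡10 (mod 29); (26|29)=-1, (10|29)=-1; sign (−1)^0·-1^1·-1^2 = -1.
(a,b)_17: α=2, u≡5; β=1, v≡10 (mod 17); (5|17)=-1, (10|17)=-1; sign (−1)^0·-1^1·-1^2 = -1.
(a,b)_31: α=-2, u≡30; β=-2, v≡13 (mod 31); (30|31)=-1, (13|31)=-1; sign (−1)^0·-1^-2·-1^-2 = +1.
(a,b)_11: α=2, u≡9; β=2, v≡10 (mod 11); (9|11)=+1, (10|11)=-1; sign (−1)^0·+1^2·-1^2 = +1.
(3, -493 / ℚ) ramifies at {2, 3, 17, 29}: a division algebra.

[2, 3, 17, 29]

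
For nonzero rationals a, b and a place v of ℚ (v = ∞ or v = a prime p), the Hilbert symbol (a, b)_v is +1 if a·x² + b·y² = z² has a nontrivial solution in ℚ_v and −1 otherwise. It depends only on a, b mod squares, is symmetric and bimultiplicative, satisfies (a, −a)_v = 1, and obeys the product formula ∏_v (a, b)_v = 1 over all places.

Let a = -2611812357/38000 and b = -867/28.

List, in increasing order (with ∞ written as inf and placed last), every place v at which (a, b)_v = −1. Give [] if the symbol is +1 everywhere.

[7, inf]

Mod squares: a ≡ -24035, b ≡ -21. Check v ∈ {∞, 2, 3, 5, 7, 11, 17, 19, 23}.
v=∞: -24035 < 0 and -21 < 0  ⇒  (a,b)_∞ = -1.
v=19: a=19^-1·(≡18), b=19^0·(≡5) mod 19; (18|19)=-1, (5|19)=+1; (−1)^{-1·0·9}·(-1)^0·(+1)^-1 = +1.
v=17: a=17^2·(≡5), b=17^2·(≡9) mod 17; (5|17)=-1, (9|17)=+1; (−1)^{2·2·8}·(-1)^2·(+1)^2 = +1.
v=2: v_2(a)=-4, v_2(b)=-2; units ≡ 5, 3 (mod 8); ε·ε+αω+βω = 0·1+-4·1+-2·1 ≡ 0  ⇒  (a,b)_2 = +1.
v=5: a=5^-3·(≡2), b=5^0·(≡1) mod 5; (2|5)=-1, (1|5)=+1; (−1)^{-3·0·2}·(-1)^0·(+1)^-3 = +1.
v=3: a=3^6·(≡1), b=3^1·(≡2) mod 3; (1|3)=+1, (2|3)=-1; (−1)^{6·1·1}·(+1)^1·(-1)^6 = +1.
v=11: a=11^1·(≡9), b=11^0·(≡4) mod 11; (9|11)=+1, (4|11)=+1; (−1)^{1·0·5}·(+1)^0·(+1)^1 = +1.
v=23: a=23^1·(≡9), b=23^0·(≡6) mod 23; (9|23)=+1, (6|23)=+1; (−1)^{1·0·11}·(+1)^0·(+1)^1 = +1.
v=7: a=7^2·(≡3), b=7^-1·(≡2) mod 7; (3|7)=-1, (2|7)=+1; (−1)^{2·-1·3}·(-1)^-1·(+1)^2 = -1.
(-24035, -21 / ℚ) ramifies at {7, ∞}: a division algebra.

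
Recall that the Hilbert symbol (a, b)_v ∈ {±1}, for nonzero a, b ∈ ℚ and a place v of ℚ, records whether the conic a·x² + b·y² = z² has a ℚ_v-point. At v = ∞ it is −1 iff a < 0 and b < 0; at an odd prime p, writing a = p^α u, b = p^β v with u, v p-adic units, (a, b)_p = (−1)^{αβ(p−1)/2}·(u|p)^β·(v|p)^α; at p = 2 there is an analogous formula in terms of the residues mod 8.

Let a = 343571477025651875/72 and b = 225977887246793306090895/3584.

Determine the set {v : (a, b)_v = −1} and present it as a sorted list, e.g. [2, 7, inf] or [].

(a, b) ≡ (416806, 202332130) mod (ℚ^×)²; places V = {2, 3, 5, 7, 11, 13, 17, 19, 23, 29, 41, ∞}.
(a,b)_41: α=1, u≡32; β=1, v≡26 (mod 41); (32|41)=+1, (26|41)=-1; sign (−1)^0·+1^1·-1^1 = -1.
(a,b)_29: α=2, u≡8; β=3, v≡28 (mod 29); (8|29)=-1, (28|29)=+1; sign (−1)^0·-1^3·+1^2 = -1.
(a,b)_19: α=0, u≡3; β=2, v≡5 (mod 19); (3|19)=-1, (5|19)=+1; sign (−1)^0·-1^2·+1^0 = +1.
(a,b)_7: α=2, u≡6; β=-1, v≡2 (mod 7); (6|7)=-1, (2|7)=+1; sign (−1)^0·-1^-1·+1^2 = -1.
(a,b)_13: α=1, u≡12; β=3, v≡7 (mod 13); (12|13)=+1, (7|13)=-1; sign (−1)^0·+1^3·-1^1 = -1.
(a,b)_3: α=-2, u≡1; β=2, v≡1 (mod 3); (1|3)=+1, (1|3)=+1; sign (−1)^0·+1^2·+1^-2 = +1.
(a,b)_17: α=1, u≡9; β=1, v≡14 (mod 17); (9|17)=+1, (14|17)=-1; sign (−1)^0·+1^1·-1^1 = -1.
(a,b)_11: α=2, u≡3; β=3, v≡9 (mod 11); (3|11)=+1, (9|11)=+1; sign (−1)^0·+1^3·+1^2 = +1.
(a,b)_5: α=4, u≡4; β=1, v≡1 (mod 5); (4|5)=+1, (1|5)=+1; sign (−1)^0·+1^1·+1^4 = +1.
(a,b)_2: α=-3, β=-9; u≡3, v≡1 (mod 8); ε(u)ε(v)=1·0, αω(v)=-3·0, βω(u)=-9·1; sum ≡ 1  ⇒  -1.
(a,b)_23: α=3, u≡10; β=4, v≡13 (mod 23); (10|23)=-1, (13|23)=+1; sign (−1)^0·-1^4·+1^3 = +1.
(a,b)_∞: sgn(416806)=+, sgn(202332130)=+, so +1.
|Ram(416806, 202332130)| = 6, even; anisotropic at {2, 7, 13, 17, 29, 41}.

[2, 7, 13, 17, 29, 41]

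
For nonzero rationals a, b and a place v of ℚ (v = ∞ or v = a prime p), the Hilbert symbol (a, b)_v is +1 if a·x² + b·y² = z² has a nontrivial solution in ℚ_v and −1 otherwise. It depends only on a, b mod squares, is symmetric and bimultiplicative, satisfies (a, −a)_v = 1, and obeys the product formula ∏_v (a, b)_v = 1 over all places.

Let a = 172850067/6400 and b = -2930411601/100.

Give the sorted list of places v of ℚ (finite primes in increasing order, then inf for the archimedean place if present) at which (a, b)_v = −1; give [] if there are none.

[2, 47]

Mod squares: a ≡ 10387, b ≡ -446641. Check v ∈ {∞, 2, 3, 5, 13, 17, 43, 47}.
v=17: a=17^1·(≡13), b=17^1·(≡13) mod 17; (13|17)=+1, (13|17)=+1; (−1)^{1·1·8}·(+1)^1·(+1)^1 = +1.
v=47: a=47^1·(≡30), b=47^1·(≡5) mod 47; (30|47)=-1, (5|47)=-1; (−1)^{1·1·23}·(-1)^1·(-1)^1 = -1.
v=∞: 10387 > 0 and -446641 < 0  ⇒  (a,b)_∞ = +1.
v=43: a=43^2·(≡6), b=43^1·(≡37) mod 43; (6|43)=+1, (37|43)=-1; (−1)^{2·1·21}·(+1)^1·(-1)^2 = +1.
v=3: a=3^2·(≡1), b=3^8·(≡2) mod 3; (1|3)=+1, (2|3)=-1; (−1)^{2·8·1}·(+1)^8·(-1)^2 = +1.
v=13: a=13^1·(≡8), b=13^1·(≡2) mod 13; (8|13)=-1, (2|13)=-1; (−1)^{1·1·6}·(-1)^1·(-1)^1 = +1.
v=2: v_2(a)=-8, v_2(b)=-2; units ≡ 3, 7 (mod 8); ε·ε+αω+βω = 1·1+-8·0+-2·1 ≡ 1  ⇒  (a,b)_2 = -1.
v=5: a=5^-2·(≡2), b=5^-2·(≡1) mod 5; (2|5)=-1, (1|5)=+1; (−1)^{-2·-2·2}·(-1)^-2·(+1)^-2 = +1.
(10387, -446641 / ℚ) ramifies at {2, 47}: a division algebra.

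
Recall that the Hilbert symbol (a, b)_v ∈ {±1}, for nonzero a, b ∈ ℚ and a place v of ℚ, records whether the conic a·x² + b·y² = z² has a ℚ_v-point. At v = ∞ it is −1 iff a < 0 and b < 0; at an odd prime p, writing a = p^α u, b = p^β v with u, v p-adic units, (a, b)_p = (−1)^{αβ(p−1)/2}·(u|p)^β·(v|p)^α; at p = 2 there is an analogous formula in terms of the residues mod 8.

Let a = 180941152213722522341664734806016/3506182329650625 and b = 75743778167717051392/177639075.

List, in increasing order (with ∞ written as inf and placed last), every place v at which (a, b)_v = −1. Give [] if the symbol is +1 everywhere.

Mod squares: a ≡ 11726, b ≡ 320840949. Check v ∈ {∞, 2, 3, 5, 7, 11, 13, 17, 19, 29, 37, 41}.
v=13: a=13^3·(≡2), b=13^3·(≡5) mod 13; (2|13)=-1, (5|13)=-1; (−1)^{3·3·6}·(-1)^3·(-1)^3 = +1.
v=7: a=7^4·(≡4), b=7^2·(≡2) mod 7; (4|7)=+1, (2|7)=+1; (−1)^{4·2·3}·(+1)^2·(+1)^4 = +1.
v=11: a=11^1·(≡2), b=11^1·(≡3) mod 11; (2|11)=-1, (3|11)=+1; (−1)^{1·1·5}·(-1)^1·(+1)^1 = +1.
v=41: a=41^1·(≡39), b=41^1·(≡6) mod 41; (39|41)=+1, (6|41)=-1; (−1)^{1·1·20}·(+1)^1·(-1)^1 = -1.
v=5: a=5^-4·(≡1), b=5^-2·(≡4) mod 5; (1|5)=+1, (4|5)=+1; (−1)^{-4·-2·2}·(+1)^-2·(+1)^-4 = +1.
v=19: a=19^-4·(≡3), b=19^-2·(≡14) mod 19; (3|19)=-1, (14|19)=-1; (−1)^{-4·-2·9}·(-1)^-2·(-1)^-4 = +1.
v=17: a=17^10·(≡4), b=17^5·(≡6) mod 17; (4|17)=+1, (6|17)=-1; (−1)^{10·5·8}·(+1)^5·(-1)^10 = +1.
v=29: a=29^2·(≡17), b=29^1·(≡19) mod 29; (17|29)=-1, (19|29)=-1; (−1)^{2·1·14}·(-1)^1·(-1)^2 = -1.
v=37: a=37^2·(≡7), b=37^1·(≡20) mod 37; (7|37)=+1, (20|37)=-1; (−1)^{2·1·18}·(+1)^1·(-1)^2 = +1.
v=2: v_2(a)=15, v_2(b)=10; units ≡ 7, 5 (mod 8); ε·ε+αω+βω = 1·0+15·1+10·0 ≡ 1  ⇒  (a,b)_2 = -1.
v=∞: 11726 > 0 and 320840949 > 0  ⇒  (a,b)_∞ = +1.
v=3: a=3^-16·(≡2), b=3^-9·(≡1) mod 3; (2|3)=-1, (1|3)=+1; (−1)^{-16·-9·1}·(-1)^-9·(+1)^-16 = -1.
(11726, 320840949 / ℚ) ramifies at {2, 3, 29, 41}: a division algebra.

[2, 3, 29, 41]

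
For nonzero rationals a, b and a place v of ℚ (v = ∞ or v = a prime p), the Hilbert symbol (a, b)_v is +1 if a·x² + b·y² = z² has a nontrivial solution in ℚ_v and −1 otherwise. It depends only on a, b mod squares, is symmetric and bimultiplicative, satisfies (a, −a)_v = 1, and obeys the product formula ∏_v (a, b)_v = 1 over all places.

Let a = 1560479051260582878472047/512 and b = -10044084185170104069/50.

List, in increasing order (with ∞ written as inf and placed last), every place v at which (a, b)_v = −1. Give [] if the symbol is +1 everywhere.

[7, 13, 19, 37]

Mod squares: a ≡ 6734, b ≡ -4522. Check v ∈ {∞, 2, 3, 5, 7, 11, 13, 17, 19, 37}.
v=∞: 6734 > 0 and -4522 < 0  ⇒  (a,b)_∞ = +1.
v=17: a=17^4·(≡4), b=17^3·(≡11) mod 17; (4|17)=+1, (11|17)=-1; (−1)^{4·3·8}·(+1)^3·(-1)^4 = +1.
v=11: a=11^2·(≡8), b=11^2·(≡8) mod 11; (8|11)=-1, (8|11)=-1; (−1)^{2·2·5}·(-1)^2·(-1)^2 = +1.
v=2: v_2(a)=-9, v_2(b)=-1; units ≡ 7, 3 (mod 8); ε·ε+αω+βω = 1·1+-9·1+-1·0 ≡ 0  ⇒  (a,b)_2 = +1.
v=7: a=7^1·(≡3), b=7^1·(≡5) mod 7; (3|7)=-1, (5|7)=-1; (−1)^{1·1·3}·(-1)^1·(-1)^1 = -1.
v=3: a=3^2·(≡2), b=3^2·(≡2) mod 3; (2|3)=-1, (2|3)=-1; (−1)^{2·2·1}·(-1)^2·(-1)^2 = +1.
v=5: a=5^0·(≡1), b=5^-2·(≡3) mod 5; (1|5)=+1, (3|5)=-1; (−1)^{0·-2·2}·(+1)^-2·(-1)^0 = +1.
v=13: a=13^5·(≡2), b=13^4·(≡11) mod 13; (2|13)=-1, (11|13)=-1; (−1)^{5·4·6}·(-1)^4·(-1)^5 = -1.
v=19: a=19^4·(≡3), b=19^3·(≡17) mod 19; (3|19)=-1, (17|19)=+1; (−1)^{4·3·9}·(-1)^3·(+1)^4 = -1.
v=37: a=37^3·(≡28), b=37^2·(≡14) mod 37; (28|37)=+1, (14|37)=-1; (−1)^{3·2·18}·(+1)^2·(-1)^3 = -1.
(6734, -4522 / ℚ) ramifies at {7, 13, 19, 37}: a division algebra.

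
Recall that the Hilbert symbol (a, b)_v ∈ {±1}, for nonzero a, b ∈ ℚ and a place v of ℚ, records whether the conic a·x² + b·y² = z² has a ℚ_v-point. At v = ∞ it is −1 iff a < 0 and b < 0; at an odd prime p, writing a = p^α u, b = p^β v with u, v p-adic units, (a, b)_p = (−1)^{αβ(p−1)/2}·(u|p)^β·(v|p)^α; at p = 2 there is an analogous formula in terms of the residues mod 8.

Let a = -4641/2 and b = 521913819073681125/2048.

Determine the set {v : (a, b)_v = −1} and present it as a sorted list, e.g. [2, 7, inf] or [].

[2, 5, 7, 17]

Mod squares: a ≡ -9282, b ≡ 10. Check v ∈ {∞, 2, 3, 5, 7, 13, 17}.
v=17: a=17^1·(≡8), b=17^4·(≡11) mod 17; (8|17)=+1, (11|17)=-1; (−1)^{1·4·8}·(+1)^4·(-1)^1 = -1.
v=3: a=3^1·(≡2), b=3^6·(≡1) mod 3; (2|3)=-1, (1|3)=+1; (−1)^{1·6·1}·(-1)^6·(+1)^1 = +1.
v=7: a=7^1·(≡1), b=7^4·(≡6) mod 7; (1|7)=+1, (6|7)=-1; (−1)^{1·4·3}·(+1)^4·(-1)^1 = -1.
v=13: a=13^1·(≡10), b=13^4·(≡9) mod 13; (10|13)=+1, (9|13)=+1; (−1)^{1·4·6}·(+1)^4·(+1)^1 = +1.
v=2: v_2(a)=-1, v_2(b)=-11; units ≡ 7, 5 (mod 8); ε·ε+αω+βω = 1·0+-1·1+-11·0 ≡ 1  ⇒  (a,b)_2 = -1.
v=5: a=5^0·(≡2), b=5^3·(≡3) mod 5; (2|5)=-1, (3|5)=-1; (−1)^{0·3·2}·(-1)^3·(-1)^0 = -1.
v=∞: -9282 < 0 and 10 > 0  ⇒  (a,b)_∞ = +1.
(-9282, 10 / ℚ) ramifies at {2, 5, 7, 17}: a division algebra.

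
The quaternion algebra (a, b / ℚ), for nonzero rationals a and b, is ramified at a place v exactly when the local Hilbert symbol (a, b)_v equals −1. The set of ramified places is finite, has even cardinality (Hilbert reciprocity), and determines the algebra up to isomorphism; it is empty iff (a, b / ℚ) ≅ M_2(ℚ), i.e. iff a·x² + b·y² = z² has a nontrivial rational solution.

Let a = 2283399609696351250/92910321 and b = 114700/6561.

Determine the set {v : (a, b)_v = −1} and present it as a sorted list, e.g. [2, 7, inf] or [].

[2, 31]

(a, b) ≡ (16431922, 1147) mod (ℚ^×)²; places V = {2, 3, 5, 7, 13, 17, 19, 29, 31, 37, ∞}.
(a,b)_13: α=3, u≡1; β=0, v≡3 (mod 13); (1|13)=+1, (3|13)=+1; sign (−1)^0·+1^0·+1^3 = +1.
(a,b)_29: α=1, u≡4; β=0, v≡9 (mod 29); (4|29)=+1, (9|29)=+1; sign (−1)^0·+1^0·+1^1 = +1.
(a,b)_31: α=3, u≡23; β=1, v≡30 (mod 31); (23|31)=-1, (30|31)=-1; sign (−1)^1·-1^1·-1^3 = -1.
(a,b)_∞: sgn(16431922)=+, sgn(1147)=+, so +1.
(a,b)_2: α=1, β=2; u≡1, v≡3 (mod 8); ε(u)ε(v)=0·1, αω(v)=1·1, βω(u)=2·0; sum ≡ 1  ⇒  -1.
(a,b)_19: α=1, u≡12; β=0, v≡9 (mod 19); (12|19)=-1, (9|19)=+1; sign (−1)^0·-1^0·+1^1 = +1.
(a,b)_17: α=-2, u≡14; β=0, v≡16 (mod 17); (14|17)=-1, (16|17)=+1; sign (−1)^0·-1^0·+1^-2 = +1.
(a,b)_5: α=4, u≡2; β=2, v≡3 (mod 5); (2|5)=-1, (3|5)=-1; sign (−1)^0·-1^2·-1^4 = +1.
(a,b)_7: α=-2, u≡5; β=0, v≡6 (mod 7); (5|7)=-1, (6|7)=-1; sign (−1)^0·-1^0·-1^-2 = +1.
(a,b)_37: α=3, u≡22; β=1, v≡24 (mod 37); (22|37)=-1, (24|37)=-1; sign (−1)^0·-1^1·-1^3 = +1.
(a,b)_3: α=-8, u≡1; β=-8, v≡1 (mod 3); (1|3)=+1, (1|3)=+1; sign (−1)^0·+1^-8·+1^-8 = +1.
(16431922, 1147 / ℚ) ramifies at {2, 31}: a division algebra.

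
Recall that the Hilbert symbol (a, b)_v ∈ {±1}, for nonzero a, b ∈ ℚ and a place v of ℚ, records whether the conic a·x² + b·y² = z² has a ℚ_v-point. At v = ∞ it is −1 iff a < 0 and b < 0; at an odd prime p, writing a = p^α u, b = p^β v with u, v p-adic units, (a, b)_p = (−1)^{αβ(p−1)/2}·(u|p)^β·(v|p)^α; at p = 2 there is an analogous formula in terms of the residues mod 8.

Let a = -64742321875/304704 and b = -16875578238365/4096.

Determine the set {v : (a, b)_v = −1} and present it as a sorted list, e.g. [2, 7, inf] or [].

[11, 17, 19, inf]

(a, b) ≡ (-7315, -17765) mod (ℚ^×)²; places V = {2, 3, 5, 7, 11, 17, 19, 23, 37, ∞}.
(a,b)_23: α=-2, u≡5; β=0, v≡7 (mod 23); (5|23)=-1, (7|23)=-1; sign (−1)^0·-1^0·-1^-2 = +1.
(a,b)_2: α=-6, β=-12; u≡5, v≡3 (mod 8); ε(u)ε(v)=0·1, αω(v)=-6·1, βω(u)=-12·1; sum ≡ 0  ⇒  +1.
(a,b)_11: α=1, u≡10; β=1, v≡6 (mod 11); (10|11)=-1, (6|11)=-1; sign (−1)^1·-1^1·-1^1 = -1.
(a,b)_5: α=5, u≡3; β=1, v≡2 (mod 5); (3|5)=-1, (2|5)=-1; sign (−1)^0·-1^1·-1^5 = +1.
(a,b)_∞: sgn(-7315)=−, sgn(-17765)=−, so -1.
(a,b)_17: α=2, u≡10; β=3, v≡16 (mod 17); (10|17)=-1, (16|17)=+1; sign (−1)^0·-1^3·+1^2 = -1.
(a,b)_3: α=-2, u≡2; β=0, v≡1 (mod 3); (2|3)=-1, (1|3)=+1; sign (−1)^0·-1^0·+1^-2 = +1.
(a,b)_37: α=0, u≡16; β=2, v≡6 (mod 37); (16|37)=+1, (6|37)=-1; sign (−1)^0·+1^2·-1^0 = +1.
(a,b)_7: α=3, u≡6; β=4, v≡1 (mod 7); (6|7)=-1, (1|7)=+1; sign (−1)^0·-1^4·+1^3 = +1.
(a,b)_19: α=1, u≡3; β=1, v≡14 (mod 19); (3|19)=-1, (14|19)=-1; sign (−1)^1·-1^1·-1^1 = -1.
|Ram(-7315, -17765)| = 4, even; anisotropic at {11, 17, 19, ∞}.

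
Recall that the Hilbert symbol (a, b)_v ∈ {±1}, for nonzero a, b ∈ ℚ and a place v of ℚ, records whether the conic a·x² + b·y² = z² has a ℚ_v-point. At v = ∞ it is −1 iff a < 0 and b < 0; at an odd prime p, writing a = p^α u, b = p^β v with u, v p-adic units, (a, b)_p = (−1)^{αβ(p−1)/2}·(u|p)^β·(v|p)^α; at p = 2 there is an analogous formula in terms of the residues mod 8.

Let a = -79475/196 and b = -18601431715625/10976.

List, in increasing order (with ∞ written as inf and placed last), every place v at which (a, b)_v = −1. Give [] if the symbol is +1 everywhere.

Mod squares: a ≡ -11, b ≡ -41230. Check v ∈ {∞, 2, 5, 7, 11, 17, 19, 31}.
v=17: a=17^2·(≡11), b=17^4·(≡6) mod 17; (11|17)=-1, (6|17)=-1; (−1)^{2·4·8}·(-1)^4·(-1)^2 = +1.
v=7: a=7^-2·(≡6), b=7^-3·(≡1) mod 7; (6|7)=-1, (1|7)=+1; (−1)^{-2·-3·3}·(-1)^-3·(+1)^-2 = -1.
v=2: v_2(a)=-2, v_2(b)=-5; units ≡ 5, 1 (mod 8); ε·ε+αω+βω = 0·0+-2·0+-5·1 ≡ 1  ⇒  (a,b)_2 = -1.
v=19: a=19^0·(≡13), b=19^1·(≡2) mod 19; (13|19)=-1, (2|19)=-1; (−1)^{0·1·9}·(-1)^1·(-1)^0 = -1.
v=∞: -11 < 0 and -41230 < 0  ⇒  (a,b)_∞ = -1.
v=31: a=31^0·(≡4), b=31^1·(≡12) mod 31; (4|31)=+1, (12|31)=-1; (−1)^{0·1·15}·(+1)^1·(-1)^0 = +1.
v=5: a=5^2·(≡1), b=5^5·(≡1) mod 5; (1|5)=+1, (1|5)=+1; (−1)^{2·5·2}·(+1)^5·(+1)^2 = +1.
v=11: a=11^1·(≡10), b=11^2·(≡5) mod 11; (10|11)=-1, (5|11)=+1; (−1)^{1·2·5}·(-1)^2·(+1)^1 = +1.
|Ram(-11, -41230)| = 4, even; anisotropic at {2, 7, 19, ∞}.

[2, 7, 19, inf]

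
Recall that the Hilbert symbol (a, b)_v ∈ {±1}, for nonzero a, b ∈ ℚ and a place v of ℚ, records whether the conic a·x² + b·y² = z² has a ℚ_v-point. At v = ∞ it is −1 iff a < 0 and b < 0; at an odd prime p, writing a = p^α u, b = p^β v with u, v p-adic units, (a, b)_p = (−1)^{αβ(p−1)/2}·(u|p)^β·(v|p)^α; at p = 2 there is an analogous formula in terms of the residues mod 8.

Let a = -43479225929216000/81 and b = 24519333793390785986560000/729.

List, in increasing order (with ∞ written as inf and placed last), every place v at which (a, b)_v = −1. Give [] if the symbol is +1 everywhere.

[19, 31]

(a, b) ≡ (-35, 771001) mod (ℚ^×)²; places V = {2, 3, 5, 7, 11, 17, 19, 31, ∞}.
(a,b)_19: α=2, u≡14; β=3, v≡10 (mod 19); (14|19)=-1, (10|19)=-1; sign (−1)^0·-1^3·-1^2 = -1.
(a,b)_11: α=2, u≡1; β=3, v≡2 (mod 11); (1|11)=+1, (2|11)=-1; sign (−1)^0·+1^3·-1^2 = +1.
(a,b)_∞: sgn(-35)=−, sgn(771001)=+, so +1.
(a,b)_31: α=2, u≡26; β=3, v≡8 (mod 31); (26|31)=-1, (8|31)=+1; sign (−1)^0·-1^3·+1^2 = -1.
(a,b)_3: α=-4, u≡1; β=-6, v≡1 (mod 3); (1|3)=+1, (1|3)=+1; sign (−1)^0·+1^-6·+1^-4 = +1.
(a,b)_2: α=12, β=22; u≡5, v≡1 (mod 8); ε(u)ε(v)=0·0, αω(v)=12·0, βω(u)=22·1; sum ≡ 0  ⇒  +1.
(a,b)_7: α=1, u≡1; β=1, v≡3 (mod 7); (1|7)=+1, (3|7)=-1; sign (−1)^1·+1^1·-1^1 = +1.
(a,b)_5: α=3, u≡2; β=4, v≡4 (mod 5); (2|5)=-1, (4|5)=+1; sign (−1)^0·-1^4·+1^3 = +1.
(a,b)_17: α=2, u≡9; β=3, v≡11 (mod 17); (9|17)=+1, (11|17)=-1; sign (−1)^0·+1^3·-1^2 = +1.
(-35, 771001 / ℚ) ramifies at {19, 31}: a division algebra.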